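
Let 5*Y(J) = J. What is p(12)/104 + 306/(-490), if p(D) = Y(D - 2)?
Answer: -7711/12740 ≈ -0.60526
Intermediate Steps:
Y(J) = J/5
p(D) = -⅖ + D/5 (p(D) = (D - 2)/5 = (-2 + D)/5 = -⅖ + D/5)
p(12)/104 + 306/(-490) = (-⅖ + (⅕)*12)/104 + 306/(-490) = (-⅖ + 12/5)*(1/104) + 306*(-1/490) = 2*(1/104) - 153/245 = 1/52 - 153/245 = -7711/12740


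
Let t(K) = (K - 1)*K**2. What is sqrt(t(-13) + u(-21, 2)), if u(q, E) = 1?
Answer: I*sqrt(2365) ≈ 48.631*I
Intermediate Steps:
t(K) = K**2*(-1 + K) (t(K) = (-1 + K)*K**2 = K**2*(-1 + K))
sqrt(t(-13) + u(-21, 2)) = sqrt((-13)**2*(-1 - 13) + 1) = sqrt(169*(-14) + 1) = sqrt(-2366 + 1) = sqrt(-2365) = I*sqrt(2365)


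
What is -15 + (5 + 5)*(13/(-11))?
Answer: -295/11 ≈ -26.818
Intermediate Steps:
-15 + (5 + 5)*(13/(-11)) = -15 + 10*(13*(-1/11)) = -15 + 10*(-13/11) = -15 - 130/11 = -295/11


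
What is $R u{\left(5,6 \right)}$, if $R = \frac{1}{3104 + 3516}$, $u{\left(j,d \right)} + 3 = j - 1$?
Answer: $\frac{1}{6620} \approx 0.00015106$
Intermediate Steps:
$u{\left(j,d \right)} = -4 + j$ ($u{\left(j,d \right)} = -3 + \left(j - 1\right) = -3 + \left(-1 + j\right) = -4 + j$)
$R = \frac{1}{6620} \approx 0.00015106$
$R u{\left(5,6 \right)} = \frac{-4 + 5}{6620} = \frac{1}{6620} \cdot 1 = \frac{1}{6620}$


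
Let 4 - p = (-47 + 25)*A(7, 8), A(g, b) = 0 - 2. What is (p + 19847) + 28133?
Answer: 47940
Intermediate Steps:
A(g, b) = -2
p = -40 (p = 4 - (-47 + 25)*(-2) = 4 - (-22)*(-2) = 4 - 1*44 = 4 - 44 = -40)
(p + 19847) + 28133 = (-40 + 19847) + 28133 = 19807 + 28133 = 47940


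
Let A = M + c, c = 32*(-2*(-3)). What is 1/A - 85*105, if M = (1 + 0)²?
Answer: -1722524/193 ≈ -8925.0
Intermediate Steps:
c = 192 (c = 32*6 = 192)
M = 1 (M = 1² = 1)
A = 193 (A = 1 + 192 = 193)
1/A - 85*105 = 1/193 - 85*105 = 1/193 - 8925 = -1722524/193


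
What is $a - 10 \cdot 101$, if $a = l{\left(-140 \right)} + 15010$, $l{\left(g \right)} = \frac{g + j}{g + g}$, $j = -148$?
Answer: $\frac{490036}{35} \approx 14001.0$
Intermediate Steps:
$l{\left(g \right)} = \frac{-148 + g}{2 g}$ ($l{\left(g \right)} = \frac{g - 148}{g + g} = \frac{-148 + g}{2 g}$)
$a = \frac{525386}{35}$ ($a = \frac{-148 - 140}{2 \left(-140\right)} + 15010 = \frac{1}{2} \left(- \frac{1}{140}\right) \left(-288\right) + 15010 = \frac{36}{35} + 15010 = \frac{525386}{35} \approx 15011.0$)
$a - 10 \cdot 101 = \frac{525386}{35} - 10 \cdot 101 = \frac{525386}{35} - 1010 = \frac{490036}{35}$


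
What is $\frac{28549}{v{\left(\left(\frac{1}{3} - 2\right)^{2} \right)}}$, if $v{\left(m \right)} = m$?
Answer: $\frac{256941}{25} \approx 10278.0$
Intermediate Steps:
$\frac{28549}{v{\left(\left(\frac{1}{3} - 2\right)^{2} \right)}} = \frac{28549}{\left(\frac{1}{3} - 2\right)^{2}} = \frac{28549}{\left(- \frac{5}{3}\right)^{2}} = \frac{28549}{\frac{25}{9}} = 28549 \cdot \frac{9}{25} = \frac{256941}{25}$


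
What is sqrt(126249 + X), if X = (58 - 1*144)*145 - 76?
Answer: sqrt(113703) ≈ 337.20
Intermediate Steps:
X = -12546 (X = (58 - 144)*145 - 76 = -86*145 - 76 = -12470 - 76 = -12546)
sqrt(126249 + X) = sqrt(126249 - 12546) = sqrt(113703)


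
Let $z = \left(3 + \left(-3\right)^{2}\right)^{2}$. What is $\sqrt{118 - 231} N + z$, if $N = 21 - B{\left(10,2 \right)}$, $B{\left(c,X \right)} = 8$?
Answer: $144 + 13 i \sqrt{113} \approx 144.0 + 138.19 i$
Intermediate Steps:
$z = 144$ ($z = \left(3 + 9\right)^{2} = 12^{2} = 144$)
$N = 13$ ($N = 21 - 8 = 13$)
$\sqrt{118 - 231} N + z = \sqrt{118 - 231} \cdot 13 + 144 = \sqrt{-113} \cdot 13 + 144 = i \sqrt{113} \cdot 13 + 144 = 13 i \sqrt{113} + 144 = 144 + 13 i \sqrt{113}$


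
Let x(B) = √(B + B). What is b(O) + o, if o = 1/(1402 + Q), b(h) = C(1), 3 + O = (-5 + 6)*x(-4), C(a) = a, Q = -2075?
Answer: 672/673 ≈ 0.99851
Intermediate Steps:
x(B) = √2*√B (x(B) = √(2*B) = √2*√B)
O = -3 + 2*I*√2 (O = -3 + (-5 + 6)*(√2*√(-4)) = -3 + 1*(√2*(2*I)) = -3 + 1*(2*I*√2) = -3 + 2*I*√2 ≈ -3.0 + 2.8284*I)
b(h) = 1
o = -1/673 (o = 1/(1402 - 2075) = 1/(-673) = -1/673 ≈ -0.0014859)
b(O) + o = 1 - 1/673 = 672/673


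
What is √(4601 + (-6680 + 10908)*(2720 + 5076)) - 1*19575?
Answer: -19575 + √32966089 ≈ -13833.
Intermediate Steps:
√(4601 + (-6680 + 10908)*(2720 + 5076)) - 1*19575 = √(4601 + 4228*7796) - 19575 = √(4601 + 32961488) - 19575 = √32966089 - 19575 = -19575 + √32966089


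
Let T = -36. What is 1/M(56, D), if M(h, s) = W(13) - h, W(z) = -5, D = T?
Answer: -1/61 ≈ -0.016393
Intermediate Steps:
D = -36
M(h, s) = -5 - h
1/M(56, D) = 1/(-5 - 1*56) = 1/(-5 - 56) = 1/(-61) = -1/61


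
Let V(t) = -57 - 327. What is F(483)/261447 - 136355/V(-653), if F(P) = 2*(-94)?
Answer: 3961059277/11155072 ≈ 355.09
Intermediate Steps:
V(t) = -384
F(P) = -188
F(483)/261447 - 136355/V(-653) = -188/261447 - 136355/(-384) = -188*1/261447 - 136355*(-1/384) = -188/261447 + 136355/384 = 3961059277/11155072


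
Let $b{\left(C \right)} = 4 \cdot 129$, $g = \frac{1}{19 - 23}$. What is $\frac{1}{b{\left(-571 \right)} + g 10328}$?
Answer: $- \frac{1}{2066} \approx -0.00048403$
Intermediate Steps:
$g = - \frac{1}{4}$ ($g = \frac{1}{-4} = - \frac{1}{4} \approx -0.25$)
$b{\left(C \right)} = 516$
$\frac{1}{b{\left(-571 \right)} + g 10328} = \frac{1}{516 - 2582} = \frac{1}{-2066} = - \frac{1}{2066}$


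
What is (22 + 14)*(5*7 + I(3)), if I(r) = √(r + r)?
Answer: 1260 + 36*√6 ≈ 1348.2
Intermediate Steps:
I(r) = √2*√r (I(r) = √(2*r) = √2*√r)
(22 + 14)*(5*7 + I(3)) = (22 + 14)*(5*7 + √2*√3) = 36*(35 + √6) = 1260 + 36*√6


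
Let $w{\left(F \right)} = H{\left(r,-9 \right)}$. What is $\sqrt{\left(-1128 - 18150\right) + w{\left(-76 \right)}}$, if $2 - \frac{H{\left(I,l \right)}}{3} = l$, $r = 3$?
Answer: $i \sqrt{19245} \approx 138.73 i$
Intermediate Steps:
$H{\left(I,l \right)} = 6 - 3 l$
$w{\left(F \right)} = 33$ ($w{\left(F \right)} = 6 - -27 = 6 + 27 = 33$)
$\sqrt{\left(-1128 - 18150\right) + w{\left(-76 \right)}} = \sqrt{\left(-1128 - 18150\right) + 33} = \sqrt{-19278 + 33} = \sqrt{-19245} = i \sqrt{19245}$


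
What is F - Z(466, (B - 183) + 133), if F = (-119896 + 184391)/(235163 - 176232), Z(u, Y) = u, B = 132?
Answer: -27397351/58931 ≈ -464.91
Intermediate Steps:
F = 64495/58931 ≈ 1.0944
F - Z(466, (B - 183) + 133) = 64495/58931 - 1*466 = 64495/58931 - 466 = -27397351/58931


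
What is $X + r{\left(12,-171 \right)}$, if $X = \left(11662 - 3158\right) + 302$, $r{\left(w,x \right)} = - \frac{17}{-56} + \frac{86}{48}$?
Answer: $\frac{184970}{21} \approx 8808.1$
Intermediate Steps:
$r{\left(w,x \right)} = \frac{44}{21}$ ($r{\left(w,x \right)} = \left(-17\right) \left(- \frac{1}{56}\right) + 86 \cdot \frac{1}{48} = \frac{17}{56} + \frac{43}{24} = \frac{44}{21}$)
$X = 8806$ ($X = 8504 + 302 = 8806$)
$X + r{\left(12,-171 \right)} = 8806 + \frac{44}{21} = \frac{184970}{21}$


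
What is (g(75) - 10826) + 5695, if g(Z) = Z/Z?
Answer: -5130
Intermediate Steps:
g(Z) = 1
(g(75) - 10826) + 5695 = (1 - 10826) + 5695 = -10825 + 5695 = -5130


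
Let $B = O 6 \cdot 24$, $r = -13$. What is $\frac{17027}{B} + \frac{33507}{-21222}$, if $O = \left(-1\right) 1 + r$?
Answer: $- \frac{2647513}{264096} \approx -10.025$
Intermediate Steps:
$O = -14$ ($O = \left(-1\right) 1 - 13 = -1 - 13 = -14$)
$B = -2016$ ($B = \left(-14\right) 6 \cdot 24 = \left(-84\right) 24 = -2016$)
$\frac{17027}{B} + \frac{33507}{-21222} = \frac{17027}{-2016} + \frac{33507}{-21222} = 17027 \left(- \frac{1}{2016}\right) + 33507 \left(- \frac{1}{21222}\right) = - \frac{17027}{2016} - \frac{1241}{786} = - \frac{2647513}{264096}$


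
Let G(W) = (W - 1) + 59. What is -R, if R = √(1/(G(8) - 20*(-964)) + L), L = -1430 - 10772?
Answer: -I*√4566814651286/19346 ≈ -110.46*I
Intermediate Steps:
G(W) = 58 + W (G(W) = (-1 + W) + 59 = 58 + W)
L = -12202
R = I*√4566814651286/19346 (R = √(1/((58 + 8) - 20*(-964)) - 12202) = √(1/(66 + 19280) - 12202) = √(1/19346 - 12202) = √(-236059891/19346) = I*√4566814651286/19346 ≈ 110.46*I)
-R = -I*√4566814651286/19346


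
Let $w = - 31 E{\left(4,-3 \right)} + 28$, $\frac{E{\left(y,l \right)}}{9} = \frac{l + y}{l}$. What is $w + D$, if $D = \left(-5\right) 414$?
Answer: $-1949$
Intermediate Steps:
$E{\left(y,l \right)} = \frac{9 \left(l + y\right)}{l}$ ($E{\left(y,l \right)} = 9 \frac{l + y}{l} = \frac{9 \left(l + y\right)}{l}$)
$w = 121$ ($w = - 31 \left(9 + 9 \cdot 4 \frac{1}{-3}\right) + 28 = - 31 \left(9 + 9 \cdot 4 \left(- \frac{1}{3}\right)\right) + 28 = - 31 \left(9 - 12\right) + 28 = \left(-31\right) \left(-3\right) + 28 = 93 + 28 = 121$)
$D = -2070$
$w + D = 121 - 2070 = -1949$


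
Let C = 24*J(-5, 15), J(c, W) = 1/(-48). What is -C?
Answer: ½ ≈ 0.50000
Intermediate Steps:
J(c, W) = -1/48
C = -½ (C = 24*(-1/48) = -½ ≈ -0.50000)
-C = -1*(-½) = ½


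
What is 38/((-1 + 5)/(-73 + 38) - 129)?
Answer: -1330/4519 ≈ -0.29431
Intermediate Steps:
38/((-1 + 5)/(-73 + 38) - 129) = 38/(4/(-35) - 129) = 38/(4*(-1/35) - 129) = 38/(-4/35 - 129) = 38/(-4519/35) = 38*(-35/4519) = -1330/4519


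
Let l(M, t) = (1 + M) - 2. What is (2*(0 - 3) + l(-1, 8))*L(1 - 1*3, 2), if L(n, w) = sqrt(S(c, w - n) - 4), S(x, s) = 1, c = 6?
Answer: -8*I*sqrt(3) ≈ -13.856*I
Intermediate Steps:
l(M, t) = -1 + M
L(n, w) = I*sqrt(3) (L(n, w) = sqrt(1 - 4) = sqrt(-3) = I*sqrt(3))
(2*(0 - 3) + l(-1, 8))*L(1 - 1*3, 2) = (2*(0 - 3) + (-1 - 1))*(I*sqrt(3)) = (2*(-3) - 2)*(I*sqrt(3)) = (-6 - 2)*(I*sqrt(3)) = -8*I*sqrt(3)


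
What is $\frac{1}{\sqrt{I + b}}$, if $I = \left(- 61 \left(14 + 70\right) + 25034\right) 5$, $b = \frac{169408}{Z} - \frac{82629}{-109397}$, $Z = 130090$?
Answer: $\frac{\sqrt{5040677373637193456085695}}{708385349927543} \approx 0.0031694$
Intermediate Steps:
$b = \frac{14640966793}{7115727865}$ ($b = \frac{169408}{130090} - \frac{82629}{-109397} = 169408 \cdot \frac{1}{130090} - - \frac{82629}{109397} = \frac{84704}{65045} + \frac{82629}{109397} = \frac{14640966793}{7115727865} \approx 2.0575$)
$I = 99550$ ($I = \left(\left(-61\right) 84 + 25034\right) 5 = \left(-5124 + 25034\right) 5 = 19910 \cdot 5 = 99550$)
$\frac{1}{\sqrt{I + b}} = \frac{1}{\sqrt{99550 + \frac{14640966793}{7115727865}}} = \frac{1}{\sqrt{\frac{708385349927543}{7115727865}}} = \frac{1}{\frac{1}{7115727865} \sqrt{5040677373637193456085695}} = \frac{\sqrt{5040677373637193456085695}}{708385349927543}$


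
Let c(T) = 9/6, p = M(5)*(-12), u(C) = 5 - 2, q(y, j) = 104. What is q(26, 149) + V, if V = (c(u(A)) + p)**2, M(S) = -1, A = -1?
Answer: 1145/4 ≈ 286.25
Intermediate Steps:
u(C) = 3
p = 12 (p = -1*(-12) = 12)
c(T) = 3/2 (c(T) = 9*(1/6) = 3/2)
V = 729/4 (V = (3/2 + 12)**2 = (27/2)**2 = 729/4 ≈ 182.25)
q(26, 149) + V = 104 + 729/4 = 1145/4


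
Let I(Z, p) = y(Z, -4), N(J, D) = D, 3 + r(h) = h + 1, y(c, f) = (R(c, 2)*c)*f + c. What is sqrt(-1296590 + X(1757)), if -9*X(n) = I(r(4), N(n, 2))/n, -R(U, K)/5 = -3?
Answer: 4*I*sqrt(2251483222429)/5271 ≈ 1138.7*I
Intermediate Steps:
R(U, K) = 15 (R(U, K) = -5*(-3) = 15)
y(c, f) = c + 15*c*f (y(c, f) = (15*c)*f + c = 15*c*f + c = c + 15*c*f)
r(h) = -2 + h (r(h) = -3 + (h + 1) = -3 + (1 + h) = -2 + h)
I(Z, p) = -59*Z (I(Z, p) = Z*(1 + 15*(-4)) = Z*(1 - 60) = Z*(-59) = -59*Z)
X(n) = 118/(9*n) (X(n) = -(-59*(-2 + 4))/(9*n) = -(-59*2)/(9*n) = -(-118)/(9*n) = 118/(9*n))
sqrt(-1296590 + X(1757)) = sqrt(-1296590 + (118/9)/1757) = sqrt(-1296590 + (118/9)*(1/1757)) = sqrt(-1296590 + 118/15813) = sqrt(-20502977552/15813) = 4*I*sqrt(2251483222429)/5271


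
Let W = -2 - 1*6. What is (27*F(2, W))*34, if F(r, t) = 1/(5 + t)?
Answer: -306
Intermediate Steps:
W = -8 (W = -2 - 6 = -8)
(27*F(2, W))*34 = (27/(5 - 8))*34 = (27/(-3))*34 = (27*(-⅓))*34 = -9*34 = -306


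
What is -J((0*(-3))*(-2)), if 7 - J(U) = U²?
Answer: -7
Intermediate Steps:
J(U) = 7 - U²
-J((0*(-3))*(-2)) = -(7 - ((0*(-3))*(-2))²) = -(7 - (0*(-2))²) = -(7 - 1*0²) = -(7 - 1*0) = -(7 + 0) = -1*7 = -7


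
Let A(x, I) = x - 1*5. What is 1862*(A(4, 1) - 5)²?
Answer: 67032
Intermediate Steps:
A(x, I) = -5 + x (A(x, I) = x - 5 = -5 + x)
1862*(A(4, 1) - 5)² = 1862*((-5 + 4) - 5)² = 1862*(-1 - 5)² = 1862*(-6)² = 1862*36 = 67032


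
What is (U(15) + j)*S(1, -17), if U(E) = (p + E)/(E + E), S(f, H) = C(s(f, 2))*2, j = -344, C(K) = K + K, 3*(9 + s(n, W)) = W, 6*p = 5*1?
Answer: 309125/27 ≈ 11449.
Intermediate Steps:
p = 5/6 (p = (5*1)/6 = (1/6)*5 = 5/6 ≈ 0.83333)
s(n, W) = -9 + W/3
C(K) = 2*K
S(f, H) = -100/3 (S(f, H) = (2*(-9 + (1/3)*2))*2 = (2*(-9 + 2/3))*2 = (2*(-25/3))*2 = -50/3*2 = -100/3)
U(E) = (5/6 + E)/(2*E) (U(E) = (5/6 + E)/(E + E) = (5/6 + E)/((2*E)) = (5/6 + E)*(1/(2*E)) = (5/6 + E)/(2*E))
(U(15) + j)*S(1, -17) = ((1/12)*(5 + 6*15)/15 - 344)*(-100/3) = ((1/12)*(1/15)*(5 + 90) - 344)*(-100/3) = ((1/12)*(1/15)*95 - 344)*(-100/3) = (19/36 - 344)*(-100/3) = -12365/36*(-100/3) = 309125/27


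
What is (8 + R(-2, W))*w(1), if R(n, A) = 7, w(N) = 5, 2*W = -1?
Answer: 75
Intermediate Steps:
W = -½ (W = (½)*(-1) = -½ ≈ -0.50000)
(8 + R(-2, W))*w(1) = (8 + 7)*5 = 15*5 = 75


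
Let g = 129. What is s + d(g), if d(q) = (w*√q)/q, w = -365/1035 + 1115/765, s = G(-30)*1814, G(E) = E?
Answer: -54420 + 144*√129/16813 ≈ -54420.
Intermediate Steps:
s = -54420 (s = -30*1814 = -54420)
w = 432/391 (w = -365*1/1035 + 1115*(1/765) = -73/207 + 223/153 = 432/391 ≈ 1.1049)
d(q) = 432/(391*√q) (d(q) = (432*√q/391)/q = 432/(391*√q))
s + d(g) = -54420 + 432/(391*√129) = -54420 + 432*(√129/129)/391 = -54420 + 144*√129/16813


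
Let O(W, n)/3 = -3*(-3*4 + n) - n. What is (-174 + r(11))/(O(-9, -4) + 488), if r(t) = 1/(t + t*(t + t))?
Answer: -44021/162932 ≈ -0.27018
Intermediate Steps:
r(t) = 1/(t + 2*t²) (r(t) = 1/(t + t*(2*t)) = 1/(t + 2*t²))
O(W, n) = 108 - 12*n (O(W, n) = 3*(-3*(-3*4 + n) - n) = 3*(-3*(-12 + n) - n) = 3*((36 - 3*n) - n) = 3*(36 - 4*n) = 108 - 12*n)
(-174 + r(11))/(O(-9, -4) + 488) = (-174 + 1/(11*(1 + 2*11)))/((108 - 12*(-4)) + 488) = (-174 + 1/(11*(1 + 22)))/((108 + 48) + 488) = (-174 + (1/11)/23)/(156 + 488) = (-174 + (1/11)*(1/23))/644 = (-174 + 1/253)*(1/644) = -44021/253*1/644 = -44021/162932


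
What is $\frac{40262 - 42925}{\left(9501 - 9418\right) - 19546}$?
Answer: $\frac{2663}{19463} \approx 0.13682$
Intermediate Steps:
$\frac{40262 - 42925}{\left(9501 - 9418\right) - 19546} = - \frac{2663}{\left(9501 + \left(-12114 + 2696\right)\right) - 19546} = - \frac{2663}{\left(9501 - 9418\right) - 19546} = - \frac{2663}{83 - 19546} = - \frac{2663}{-19463} = \left(-2663\right) \left(- \frac{1}{19463}\right) = \frac{2663}{19463}$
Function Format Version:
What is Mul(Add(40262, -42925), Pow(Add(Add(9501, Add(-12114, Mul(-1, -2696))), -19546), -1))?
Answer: Rational(2663, 19463) ≈ 0.13682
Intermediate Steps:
Mul(Add(40262, -42925), Pow(Add(Add(9501, Add(-12114, Mul(-1, -2696))), -19546), -1)) = Mul(-2663, Pow(Add(Add(9501, Add(-12114, 2696)), -19546), -1)) = Mul(-2663, Pow(Add(Add(9501, -9418), -19546), -1)) = Mul(-2663, Pow(Add(83, -19546), -1)) = Mul(-2663, Pow(-19463, -1)) = Mul(-2663, Rational(-1, 19463)) = Rational(2663, 19463)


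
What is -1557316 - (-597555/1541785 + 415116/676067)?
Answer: -135216035460979/86826319 ≈ -1.5573e+6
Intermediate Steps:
-1557316 - (-597555/1541785 + 415116/676067) = -1557316 - (-597555*1/1541785 + 415116*(1/676067)) = -1557316 - (-2439/6293 + 415116/676067) = -1557316 - 1*19661175/86826319 = -1557316 - 19661175/86826319 = -135216035460979/86826319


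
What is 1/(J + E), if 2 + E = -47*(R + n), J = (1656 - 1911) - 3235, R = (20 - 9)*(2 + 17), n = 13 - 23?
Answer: -1/12845 ≈ -7.7851e-5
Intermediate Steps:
n = -10
R = 209 (R = 11*19 = 209)
J = -3490 (J = -255 - 3235 = -3490)
E = -9355 (E = -2 - 47*(209 - 10) = -2 - 47*199 = -2 - 9353 = -9355)
1/(J + E) = 1/(-3490 - 9355) = 1/(-12845) = -1/12845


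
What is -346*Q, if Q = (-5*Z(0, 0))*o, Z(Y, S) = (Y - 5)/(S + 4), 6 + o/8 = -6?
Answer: 207600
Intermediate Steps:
o = -96 (o = -48 + 8*(-6) = -48 - 48 = -96)
Z(Y, S) = (-5 + Y)/(4 + S)
Q = -600 (Q = -5*(-5 + 0)/(4 + 0)*(-96) = -5*(-5)/4*(-96) = -5*(-5/4)*(-96) = (25/4)*(-96) = -600)
-346*Q = -346*(-600) = 207600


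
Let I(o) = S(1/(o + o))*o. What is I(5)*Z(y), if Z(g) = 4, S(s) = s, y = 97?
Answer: 2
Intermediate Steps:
I(o) = ½ (I(o) = o/(o + o) = o/((2*o)) = (1/(2*o))*o = ½)
I(5)*Z(y) = (½)*4 = 2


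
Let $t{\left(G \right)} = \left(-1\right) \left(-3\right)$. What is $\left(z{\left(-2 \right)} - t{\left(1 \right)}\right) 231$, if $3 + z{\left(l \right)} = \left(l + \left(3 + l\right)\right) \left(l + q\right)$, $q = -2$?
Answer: $-462$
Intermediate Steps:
$t{\left(G \right)} = 3$
$z{\left(l \right)} = -3 + \left(-2 + l\right) \left(3 + 2 l\right)$ ($z{\left(l \right)} = -3 + \left(l + \left(3 + l\right)\right) \left(l - 2\right) = -3 + \left(3 + 2 l\right) \left(-2 + l\right) = -3 + \left(-2 + l\right) \left(3 + 2 l\right)$)
$\left(z{\left(-2 \right)} - t{\left(1 \right)}\right) 231 = \left(\left(-9 - -2 + 2 \left(-2\right)^{2}\right) - 3\right) 231 = \left(\left(-9 + 2 + 2 \cdot 4\right) - 3\right) 231 = \left(\left(-9 + 2 + 8\right) - 3\right) 231 = \left(1 - 3\right) 231 = \left(-2\right) 231 = -462$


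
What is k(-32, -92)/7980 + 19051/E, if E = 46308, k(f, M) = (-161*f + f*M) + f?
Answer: 6255413/4399260 ≈ 1.4219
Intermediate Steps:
k(f, M) = -160*f + M*f (k(f, M) = (-161*f + M*f) + f = -160*f + M*f)
k(-32, -92)/7980 + 19051/E = -32*(-160 - 92)/7980 + 19051/46308 = -32*(-252)*(1/7980) + 19051*(1/46308) = 8064*(1/7980) + 19051/46308 = 96/95 + 19051/46308 = 6255413/4399260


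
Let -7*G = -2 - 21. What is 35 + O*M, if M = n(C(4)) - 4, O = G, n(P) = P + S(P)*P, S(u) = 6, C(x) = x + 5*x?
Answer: 4017/7 ≈ 573.86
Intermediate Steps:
C(x) = 6*x
n(P) = 7*P (n(P) = P + 6*P = 7*P)
G = 23/7 (G = -(-2 - 21)/7 = -⅐*(-23) = 23/7 ≈ 3.2857)
O = 23/7 ≈ 3.2857
M = 164 (M = 7*(6*4) - 4 = 7*24 - 4 = 168 - 4 = 164)
35 + O*M = 35 + (23/7)*164 = 35 + 3772/7 = 4017/7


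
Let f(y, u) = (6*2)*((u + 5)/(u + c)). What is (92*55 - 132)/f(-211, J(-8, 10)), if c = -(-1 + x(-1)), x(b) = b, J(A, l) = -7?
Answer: 3080/3 ≈ 1026.7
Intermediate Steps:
c = 2 (c = -(-1 - 1) = -1*(-2) = 2)
f(y, u) = 12*(5 + u)/(2 + u) (f(y, u) = (6*2)*((u + 5)/(u + 2)) = 12*((5 + u)/(2 + u)) = 12*(5 + u)/(2 + u))
(92*55 - 132)/f(-211, J(-8, 10)) = (92*55 - 132)/((12*(5 - 7)/(2 - 7))) = (5060 - 132)/((12*(-2)/(-5))) = 4928/((12*(-1/5)*(-2))) = 4928/(24/5) = 4928*(5/24) = 3080/3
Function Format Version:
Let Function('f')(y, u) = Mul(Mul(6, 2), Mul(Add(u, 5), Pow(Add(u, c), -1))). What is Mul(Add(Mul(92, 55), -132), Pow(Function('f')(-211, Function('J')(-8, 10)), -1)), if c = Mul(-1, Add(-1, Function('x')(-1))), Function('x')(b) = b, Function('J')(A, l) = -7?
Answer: Rational(3080, 3) ≈ 1026.7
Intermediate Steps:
c = 2 (c = Mul(-1, Add(-1, -1)) = Mul(-1, -2) = 2)
Function('f')(y, u) = Mul(12, Pow(Add(2, u), -1), Add(5, u)) (Function('f')(y, u) = Mul(Mul(6, 2), Mul(Add(u, 5), Pow(Add(u, 2), -1))) = Mul(12, Mul(Add(5, u), Pow(Add(2, u), -1))) = Mul(12, Mul(Pow(Add(2, u), -1), Add(5, u))) = Mul(12, Pow(Add(2, u), -1), Add(5, u)))
Mul(Add(Mul(92, 55), -132), Pow(Function('f')(-211, Function('J')(-8, 10)), -1)) = Mul(Add(Mul(92, 55), -132), Pow(Mul(12, Pow(Add(2, -7), -1), Add(5, -7)), -1)) = Mul(Add(5060, -132), Pow(Mul(12, Pow(-5, -1), -2), -1)) = Mul(4928, Pow(Mul(12, Rational(-1, 5), -2), -1)) = Mul(4928, Pow(Rational(24, 5), -1)) = Mul(4928, Rational(5, 24)) = Rational(3080, 3)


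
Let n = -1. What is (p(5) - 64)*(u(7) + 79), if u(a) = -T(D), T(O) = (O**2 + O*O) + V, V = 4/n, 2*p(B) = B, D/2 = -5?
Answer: 14391/2 ≈ 7195.5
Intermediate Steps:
D = -10 (D = 2*(-5) = -10)
p(B) = B/2
V = -4 (V = 4/(-1) = 4*(-1) = -4)
T(O) = -4 + 2*O**2 (T(O) = (O**2 + O*O) - 4 = (O**2 + O**2) - 4 = 2*O**2 - 4 = -4 + 2*O**2)
u(a) = -196 (u(a) = -(-4 + 2*(-10)**2) = -(-4 + 2*100) = -(-4 + 200) = -1*196 = -196)
(p(5) - 64)*(u(7) + 79) = ((1/2)*5 - 64)*(-196 + 79) = (5/2 - 64)*(-117) = -123/2*(-117) = 14391/2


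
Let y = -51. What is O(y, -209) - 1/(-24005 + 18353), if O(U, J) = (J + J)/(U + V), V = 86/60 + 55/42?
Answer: 27563483/3182076 ≈ 8.6621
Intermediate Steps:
V = 96/35 (V = 86*(1/60) + 55*(1/42) = 43/30 + 55/42 = 96/35 ≈ 2.7429)
O(U, J) = 2*J/(96/35 + U) (O(U, J) = (J + J)/(U + 96/35) = (2*J)/(96/35 + U) = 2*J/(96/35 + U))
O(y, -209) - 1/(-24005 + 18353) = 70*(-209)/(96 + 35*(-51)) - 1/(-24005 + 18353) = 70*(-209)/(96 - 1785) - 1/(-5652) = 70*(-209)/(-1689) - 1*(-1/5652) = 70*(-209)*(-1/1689) + 1/5652 = 14630/1689 + 1/5652 = 27563483/3182076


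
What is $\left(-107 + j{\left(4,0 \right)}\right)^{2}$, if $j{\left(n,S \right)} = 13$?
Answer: $8836$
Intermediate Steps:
$\left(-107 + j{\left(4,0 \right)}\right)^{2} = \left(-107 + 13\right)^{2} = \left(-94\right)^{2} = 8836$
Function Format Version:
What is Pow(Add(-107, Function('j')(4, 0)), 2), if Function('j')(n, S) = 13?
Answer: 8836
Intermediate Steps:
Pow(Add(-107, Function('j')(4, 0)), 2) = Pow(Add(-107, 13), 2) = Pow(-94, 2) = 8836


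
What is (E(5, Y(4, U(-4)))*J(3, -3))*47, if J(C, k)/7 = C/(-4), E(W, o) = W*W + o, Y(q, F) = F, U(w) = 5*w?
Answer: -4935/4 ≈ -1233.8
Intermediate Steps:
E(W, o) = o + W² (E(W, o) = W² + o = o + W²)
J(C, k) = -7*C/4 (J(C, k) = 7*(C/(-4)) = 7*(C*(-¼)) = 7*(-C/4) = -7*C/4)
(E(5, Y(4, U(-4)))*J(3, -3))*47 = ((5*(-4) + 5²)*(-7/4*3))*47 = ((-20 + 25)*(-21/4))*47 = (5*(-21/4))*47 = -105/4*47 = -4935/4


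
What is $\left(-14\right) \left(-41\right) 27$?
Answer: $15498$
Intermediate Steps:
$\left(-14\right) \left(-41\right) 27 = 574 \cdot 27 = 15498$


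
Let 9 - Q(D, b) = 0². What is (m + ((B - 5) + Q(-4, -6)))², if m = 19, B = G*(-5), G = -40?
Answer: 49729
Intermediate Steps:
Q(D, b) = 9 (Q(D, b) = 9 - 1*0² = 9 - 1*0 = 9 + 0 = 9)
B = 200 (B = -40*(-5) = 200)
(m + ((B - 5) + Q(-4, -6)))² = (19 + ((200 - 5) + 9))² = (19 + (195 + 9))² = (19 + 204)² = 223² = 49729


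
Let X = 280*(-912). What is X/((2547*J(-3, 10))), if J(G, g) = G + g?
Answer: -12160/849 ≈ -14.323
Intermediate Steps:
X = -255360
X/((2547*J(-3, 10))) = -255360*1/(2547*(-3 + 10)) = -255360/(2547*7) = -255360/17829 = -255360*1/17829 = -12160/849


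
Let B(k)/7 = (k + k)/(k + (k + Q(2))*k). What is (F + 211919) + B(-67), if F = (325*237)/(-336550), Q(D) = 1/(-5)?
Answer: 944292572167/4455922 ≈ 2.1192e+5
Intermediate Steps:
Q(D) = -⅕
F = -3081/13462 (F = 77025*(-1/336550) = -3081/13462 ≈ -0.22887)
B(k) = 14*k/(k + k*(-⅕ + k)) (B(k) = 7*((k + k)/(k + (k - ⅕)*k)) = 7*((2*k)/(k + (-⅕ + k)*k)) = 7*((2*k)/(k + k*(-⅕ + k))) = 7*(2*k/(k + k*(-⅕ + k))) = 14*k/(k + k*(-⅕ + k)))
(F + 211919) + B(-67) = (-3081/13462 + 211919) + 70/(4 + 5*(-67)) = 2852850497/13462 + 70/(4 - 335) = 2852850497/13462 + 70/(-331) = 2852850497/13462 + 70*(-1/331) = 2852850497/13462 - 70/331 = 944292572167/4455922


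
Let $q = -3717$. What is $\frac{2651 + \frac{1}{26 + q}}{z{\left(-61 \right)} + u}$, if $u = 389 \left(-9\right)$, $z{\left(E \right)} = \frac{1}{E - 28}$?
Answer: $- \frac{87085076}{115007869} \approx -0.75721$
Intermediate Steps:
$z{\left(E \right)} = \frac{1}{-28 + E}$
$u = -3501$
$\frac{2651 + \frac{1}{26 + q}}{z{\left(-61 \right)} + u} = \frac{2651 + \frac{1}{26 - 3717}}{\frac{1}{-28 - 61} - 3501} = \frac{2651 + \frac{1}{-3691}}{\frac{1}{-89} - 3501} = \frac{2651 - \frac{1}{3691}}{- \frac{1}{89} - 3501} = \frac{9784840}{3691 \left(- \frac{311590}{89}\right)} = \frac{9784840}{3691} \left(- \frac{89}{311590}\right) = - \frac{87085076}{115007869}$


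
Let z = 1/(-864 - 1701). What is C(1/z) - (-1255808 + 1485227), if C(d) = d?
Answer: -231984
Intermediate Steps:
z = -1/2565 (z = 1/(-2565) = -1/2565 ≈ -0.00038986)
C(1/z) - (-1255808 + 1485227) = 1/(-1/2565) - (-1255808 + 1485227) = -2565 - 1*229419 = -2565 - 229419 = -231984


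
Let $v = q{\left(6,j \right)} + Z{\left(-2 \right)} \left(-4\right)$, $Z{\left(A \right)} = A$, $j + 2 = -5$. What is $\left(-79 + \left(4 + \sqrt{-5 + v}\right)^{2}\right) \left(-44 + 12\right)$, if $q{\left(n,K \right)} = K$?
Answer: $2144 - 512 i \approx 2144.0 - 512.0 i$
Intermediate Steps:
$j = -7$ ($j = -2 - 5 = -7$)
$v = 1$ ($v = -7 - -8 = -7 + 8 = 1$)
$\left(-79 + \left(4 + \sqrt{-5 + v}\right)^{2}\right) \left(-44 + 12\right) = \left(-79 + \left(4 + \sqrt{-5 + 1}\right)^{2}\right) \left(-44 + 12\right) = \left(-79 + \left(4 + \sqrt{-4}\right)^{2}\right) \left(-32\right) = \left(-79 + \left(4 + 2 i\right)^{2}\right) \left(-32\right) = 2528 - 32 \left(4 + 2 i\right)^{2}$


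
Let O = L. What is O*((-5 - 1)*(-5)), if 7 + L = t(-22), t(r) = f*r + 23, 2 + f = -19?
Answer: 14340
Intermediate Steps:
f = -21 (f = -2 - 19 = -21)
t(r) = 23 - 21*r (t(r) = -21*r + 23 = 23 - 21*r)
L = 478 (L = -7 + (23 - 21*(-22)) = -7 + (23 + 462) = -7 + 485 = 478)
O = 478
O*((-5 - 1)*(-5)) = 478*((-5 - 1)*(-5)) = 478*(-6*(-5)) = 478*30 = 14340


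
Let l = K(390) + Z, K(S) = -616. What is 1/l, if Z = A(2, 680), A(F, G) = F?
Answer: -1/614 ≈ -0.0016287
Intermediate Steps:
Z = 2
l = -614 (l = -616 + 2 = -614)
1/l = 1/(-614) = -1/614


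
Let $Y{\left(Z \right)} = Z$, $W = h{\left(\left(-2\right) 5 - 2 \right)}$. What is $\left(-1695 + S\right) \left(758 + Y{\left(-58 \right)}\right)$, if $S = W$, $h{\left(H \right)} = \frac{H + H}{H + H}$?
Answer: $-1185800$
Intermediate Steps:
$h{\left(H \right)} = 1$ ($h{\left(H \right)} = \frac{2 H}{2 H} = 2 H \frac{1}{2 H} = 1$)
$W = 1$
$S = 1$
$\left(-1695 + S\right) \left(758 + Y{\left(-58 \right)}\right) = \left(-1695 + 1\right) \left(758 - 58\right) = \left(-1694\right) 700 = -1185800$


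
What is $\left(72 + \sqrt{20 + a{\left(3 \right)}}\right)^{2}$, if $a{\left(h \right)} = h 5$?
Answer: $\left(72 + \sqrt{35}\right)^{2} \approx 6070.9$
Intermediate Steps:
$a{\left(h \right)} = 5 h$
$\left(72 + \sqrt{20 + a{\left(3 \right)}}\right)^{2} = \left(72 + \sqrt{20 + 5 \cdot 3}\right)^{2} = \left(72 + \sqrt{20 + 15}\right)^{2} = \left(72 + \sqrt{35}\right)^{2}$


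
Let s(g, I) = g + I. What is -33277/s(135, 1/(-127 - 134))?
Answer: -8685297/35234 ≈ -246.50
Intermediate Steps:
s(g, I) = I + g
-33277/s(135, 1/(-127 - 134)) = -33277/(1/(-127 - 134) + 135) = -33277/(1/(-261) + 135) = -33277/(-1/261 + 135) = -33277/35234/261 = -33277*261/35234 = -8685297/35234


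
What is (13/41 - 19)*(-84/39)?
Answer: 21448/533 ≈ 40.240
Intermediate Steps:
(13/41 - 19)*(-84/39) = (13*(1/41) - 19)*(-84*1/39) = (13/41 - 19)*(-28/13) = -766/41*(-28/13) = 21448/533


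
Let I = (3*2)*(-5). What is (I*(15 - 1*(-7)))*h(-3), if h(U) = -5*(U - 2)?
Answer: -16500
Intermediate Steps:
h(U) = 10 - 5*U (h(U) = -5*(-2 + U) = 10 - 5*U)
I = -30 (I = 6*(-5) = -30)
(I*(15 - 1*(-7)))*h(-3) = (-30*(15 - 1*(-7)))*(10 - 5*(-3)) = (-30*(15 + 7))*(10 + 15) = -30*22*25 = -660*25 = -16500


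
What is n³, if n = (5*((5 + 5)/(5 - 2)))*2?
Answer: 1000000/27 ≈ 37037.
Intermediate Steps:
n = 100/3 (n = (5*(10/3))*2 = (50/3)*2 = 100/3 ≈ 33.333)
n³ = (100/3)³ = 1000000/27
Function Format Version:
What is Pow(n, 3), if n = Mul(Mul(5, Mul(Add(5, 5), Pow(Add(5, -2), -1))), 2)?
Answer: Rational(1000000, 27) ≈ 37037.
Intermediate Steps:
n = Rational(100, 3) (n = Mul(Mul(5, Mul(10, Pow(3, -1))), 2) = Mul(Mul(5, Mul(10, Rational(1, 3))), 2) = Mul(Mul(5, Rational(10, 3)), 2) = Mul(Rational(50, 3), 2) = Rational(100, 3) ≈ 33.333)
Pow(n, 3) = Pow(Rational(100, 3), 3) = Rational(1000000, 27)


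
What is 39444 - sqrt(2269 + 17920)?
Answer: 39444 - sqrt(20189) ≈ 39302.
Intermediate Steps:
39444 - sqrt(2269 + 17920) = 39444 - sqrt(20189)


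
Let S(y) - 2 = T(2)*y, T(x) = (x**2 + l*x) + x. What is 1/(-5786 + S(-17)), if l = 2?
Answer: -1/5954 ≈ -0.00016795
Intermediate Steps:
T(x) = x**2 + 3*x (T(x) = (x**2 + 2*x) + x = x**2 + 3*x)
S(y) = 2 + 10*y (S(y) = 2 + (2*(3 + 2))*y = 2 + (2*5)*y = 2 + 10*y)
1/(-5786 + S(-17)) = 1/(-5786 + (2 + 10*(-17))) = 1/(-5786 + (2 - 170)) = 1/(-5786 - 168) = 1/(-5954) = -1/5954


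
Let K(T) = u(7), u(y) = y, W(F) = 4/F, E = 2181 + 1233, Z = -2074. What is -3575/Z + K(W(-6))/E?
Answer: 3054892/1770159 ≈ 1.7258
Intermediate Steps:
E = 3414
K(T) = 7
-3575/Z + K(W(-6))/E = -3575/(-2074) + 7/3414 = -3575*(-1/2074) + 7*(1/3414) = 3575/2074 + 7/3414 = 3054892/1770159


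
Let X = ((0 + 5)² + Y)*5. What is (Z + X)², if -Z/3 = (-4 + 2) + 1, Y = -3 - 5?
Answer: 7744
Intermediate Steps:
Y = -8
Z = 3 (Z = -3*((-4 + 2) + 1) = -3*(-2 + 1) = -3*(-1) = 3)
X = 85 (X = ((0 + 5)² - 8)*5 = (5² - 8)*5 = (25 - 8)*5 = 17*5 = 85)
(Z + X)² = (3 + 85)² = 88² = 7744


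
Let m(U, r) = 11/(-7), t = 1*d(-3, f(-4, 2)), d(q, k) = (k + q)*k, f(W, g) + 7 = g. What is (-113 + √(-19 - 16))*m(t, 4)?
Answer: 1243/7 - 11*I*√35/7 ≈ 177.57 - 9.2967*I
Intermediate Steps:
f(W, g) = -7 + g
d(q, k) = k*(k + q)
t = 40 (t = 1*((-7 + 2)*((-7 + 2) - 3)) = 1*(-5*(-5 - 3)) = 1*(-5*(-8)) = 1*40 = 40)
m(U, r) = -11/7 (m(U, r) = 11*(-⅐) = -11/7)
(-113 + √(-19 - 16))*m(t, 4) = (-113 + √(-19 - 16))*(-11/7) = (-113 + √(-35))*(-11/7) = (-113 + I*√35)*(-11/7) = 1243/7 - 11*I*√35/7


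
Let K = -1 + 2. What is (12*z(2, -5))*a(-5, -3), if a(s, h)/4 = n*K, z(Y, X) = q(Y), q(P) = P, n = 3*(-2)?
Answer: -576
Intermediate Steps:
n = -6
K = 1
z(Y, X) = Y
a(s, h) = -24 (a(s, h) = 4*(-6*1) = 4*(-6) = -24)
(12*z(2, -5))*a(-5, -3) = (12*2)*(-24) = 24*(-24) = -576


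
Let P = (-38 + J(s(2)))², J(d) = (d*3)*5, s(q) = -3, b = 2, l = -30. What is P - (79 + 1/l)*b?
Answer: 100966/15 ≈ 6731.1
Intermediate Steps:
J(d) = 15*d (J(d) = (3*d)*5 = 15*d)
P = 6889 (P = (-38 + 15*(-3))² = (-38 - 45)² = (-83)² = 6889)
P - (79 + 1/l)*b = 6889 - (79 + 1/(-30))*2 = 6889 - (79 - 1/30)*2 = 6889 - 2369*2/30 = 6889 - 1*2369/15 = 6889 - 2369/15 = 100966/15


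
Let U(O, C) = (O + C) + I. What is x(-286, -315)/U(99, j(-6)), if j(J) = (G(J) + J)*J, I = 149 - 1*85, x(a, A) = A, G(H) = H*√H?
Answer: -62685/47377 + 11340*I*√6/47377 ≈ -1.3231 + 0.5863*I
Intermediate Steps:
G(H) = H^(3/2)
I = 64 (I = 149 - 85 = 64)
j(J) = J*(J + J^(3/2)) (j(J) = (J^(3/2) + J)*J = (J + J^(3/2))*J = J*(J + J^(3/2)))
U(O, C) = 64 + C + O (U(O, C) = (O + C) + 64 = (C + O) + 64 = 64 + C + O)
x(-286, -315)/U(99, j(-6)) = -315/(64 - 6*(-6 + (-6)^(3/2)) + 99) = -315/(64 - 6*(-6 - 6*I*√6) + 99) = -315/(64 + (36 + 36*I*√6) + 99) = -315/(199 + 36*I*√6)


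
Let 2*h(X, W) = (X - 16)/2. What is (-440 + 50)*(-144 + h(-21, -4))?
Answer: 119535/2 ≈ 59768.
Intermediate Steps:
h(X, W) = -4 + X/4 (h(X, W) = ((X - 16)/2)/2 = ((-16 + X)*(½))/2 = (-8 + X/2)/2 = -4 + X/4)
(-440 + 50)*(-144 + h(-21, -4)) = (-440 + 50)*(-144 + (-4 + (¼)*(-21))) = -390*(-144 + (-4 - 21/4)) = -390*(-144 - 37/4) = -390*(-613/4) = 119535/2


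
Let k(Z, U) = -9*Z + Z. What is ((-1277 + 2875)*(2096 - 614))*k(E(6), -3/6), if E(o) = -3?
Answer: 56837664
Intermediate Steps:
k(Z, U) = -8*Z
((-1277 + 2875)*(2096 - 614))*k(E(6), -3/6) = ((-1277 + 2875)*(2096 - 614))*(-8*(-3)) = (1598*1482)*24 = 2368236*24 = 56837664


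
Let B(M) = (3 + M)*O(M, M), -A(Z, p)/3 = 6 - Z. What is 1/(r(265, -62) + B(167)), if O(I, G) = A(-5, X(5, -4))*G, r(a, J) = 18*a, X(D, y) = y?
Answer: -1/932100 ≈ -1.0728e-6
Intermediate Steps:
A(Z, p) = -18 + 3*Z (A(Z, p) = -3*(6 - Z) = -18 + 3*Z)
O(I, G) = -33*G (O(I, G) = (-18 + 3*(-5))*G = (-18 - 15)*G = -33*G)
B(M) = -33*M*(3 + M) (B(M) = (3 + M)*(-33*M) = -33*M*(3 + M))
1/(r(265, -62) + B(167)) = 1/(18*265 - 33*167*(3 + 167)) = 1/(4770 - 33*167*170) = 1/(4770 - 936870) = 1/(-932100) = -1/932100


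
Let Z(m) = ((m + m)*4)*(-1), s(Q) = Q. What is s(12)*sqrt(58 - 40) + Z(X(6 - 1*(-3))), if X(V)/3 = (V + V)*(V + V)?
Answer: -7776 + 36*sqrt(2) ≈ -7725.1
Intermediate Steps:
X(V) = 12*V**2 (X(V) = 3*((V + V)*(V + V)) = 3*((2*V)*(2*V)) = 3*(4*V**2) = 12*V**2)
Z(m) = -8*m (Z(m) = ((2*m)*4)*(-1) = (8*m)*(-1) = -8*m)
s(12)*sqrt(58 - 40) + Z(X(6 - 1*(-3))) = 12*sqrt(58 - 40) - 96*(6 - 1*(-3))**2 = 12*sqrt(18) - 96*(6 + 3)**2 = 12*(3*sqrt(2)) - 96*9**2 = 36*sqrt(2) - 96*81 = 36*sqrt(2) - 8*972 = 36*sqrt(2) - 7776 = -7776 + 36*sqrt(2)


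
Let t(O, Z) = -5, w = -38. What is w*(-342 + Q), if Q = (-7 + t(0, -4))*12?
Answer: 18468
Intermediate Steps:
Q = -144 (Q = (-7 - 5)*12 = -12*12 = -144)
w*(-342 + Q) = -38*(-342 - 144) = -38*(-486) = 18468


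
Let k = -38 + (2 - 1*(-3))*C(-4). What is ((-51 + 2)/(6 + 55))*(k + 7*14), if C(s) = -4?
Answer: -1960/61 ≈ -32.131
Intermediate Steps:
k = -58 (k = -38 + (2 - 1*(-3))*(-4) = -38 + (2 + 3)*(-4) = -38 + 5*(-4) = -38 - 20 = -58)
((-51 + 2)/(6 + 55))*(k + 7*14) = ((-51 + 2)/(6 + 55))*(-58 + 7*14) = (-49/61)*(-58 + 98) = -49*1/61*40 = -49/61*40 = -1960/61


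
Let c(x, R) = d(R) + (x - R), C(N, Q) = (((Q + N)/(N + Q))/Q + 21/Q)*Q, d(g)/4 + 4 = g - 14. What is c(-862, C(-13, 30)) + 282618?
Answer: 281750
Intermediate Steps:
d(g) = -72 + 4*g (d(g) = -16 + 4*(g - 14) = -16 + 4*(-14 + g) = -16 + (-56 + 4*g) = -72 + 4*g)
C(N, Q) = 22 (C(N, Q) = (((N + Q)/(N + Q))/Q + 21/Q)*Q = (1/Q + 21/Q)*Q = (22/Q)*Q = 22)
c(x, R) = -72 + x + 3*R (c(x, R) = (-72 + 4*R) + (x - R) = -72 + x + 3*R)
c(-862, C(-13, 30)) + 282618 = (-72 - 862 + 3*22) + 282618 = (-72 - 862 + 66) + 282618 = -868 + 282618 = 281750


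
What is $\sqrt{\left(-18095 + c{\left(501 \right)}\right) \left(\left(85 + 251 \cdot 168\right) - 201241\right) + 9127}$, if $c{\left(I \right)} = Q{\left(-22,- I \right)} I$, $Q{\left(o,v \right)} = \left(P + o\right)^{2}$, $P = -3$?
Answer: $i \sqrt{46906220513} \approx 2.1658 \cdot 10^{5} i$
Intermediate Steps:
$Q{\left(o,v \right)} = \left(-3 + o\right)^{2}$
$c{\left(I \right)} = 625 I$ ($c{\left(I \right)} = \left(-3 - 22\right)^{2} I = \left(-25\right)^{2} I = 625 I$)
$\sqrt{\left(-18095 + c{\left(501 \right)}\right) \left(\left(85 + 251 \cdot 168\right) - 201241\right) + 9127} = \sqrt{\left(-18095 + 625 \cdot 501\right) \left(\left(85 + 251 \cdot 168\right) - 201241\right) + 9127} = \sqrt{\left(-18095 + 313125\right) \left(\left(85 + 42168\right) - 201241\right) + 9127} = \sqrt{295030 \left(42253 - 201241\right) + 9127} = \sqrt{295030 \left(-158988\right) + 9127} = \sqrt{-46906229640 + 9127} = \sqrt{-46906220513} = i \sqrt{46906220513}$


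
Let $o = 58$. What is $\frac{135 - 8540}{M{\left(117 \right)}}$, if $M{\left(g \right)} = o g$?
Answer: $- \frac{8405}{6786} \approx -1.2386$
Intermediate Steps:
$M{\left(g \right)} = 58 g$
$\frac{135 - 8540}{M{\left(117 \right)}} = \frac{135 - 8540}{58 \cdot 117} = \frac{135 - 8540}{6786} = \left(-8405\right) \frac{1}{6786} = - \frac{8405}{6786}$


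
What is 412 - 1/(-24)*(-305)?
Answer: 9583/24 ≈ 399.29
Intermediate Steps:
412 - 1/(-24)*(-305) = 412 - 1*(-1/24)*(-305) = 412 + (1/24)*(-305) = 412 - 305/24 = 9583/24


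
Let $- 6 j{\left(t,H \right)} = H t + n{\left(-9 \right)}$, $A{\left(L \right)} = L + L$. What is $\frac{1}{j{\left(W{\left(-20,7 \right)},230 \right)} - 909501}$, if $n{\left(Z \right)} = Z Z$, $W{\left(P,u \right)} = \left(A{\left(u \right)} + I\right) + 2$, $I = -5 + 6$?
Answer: $- \frac{6}{5460997} \approx -1.0987 \cdot 10^{-6}$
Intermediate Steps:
$I = 1$
$A{\left(L \right)} = 2 L$
$W{\left(P,u \right)} = 3 + 2 u$ ($W{\left(P,u \right)} = \left(2 u + 1\right) + 2 = \left(1 + 2 u\right) + 2 = 3 + 2 u$)
$n{\left(Z \right)} = Z^{2}$
$j{\left(t,H \right)} = - \frac{27}{2} - \frac{H t}{6}$ ($j{\left(t,H \right)} = - \frac{H t + \left(-9\right)^{2}}{6} = - \frac{H t + 81}{6} = - \frac{81 + H t}{6} = - \frac{27}{2} - \frac{H t}{6}$)
$\frac{1}{j{\left(W{\left(-20,7 \right)},230 \right)} - 909501} = \frac{1}{\left(- \frac{27}{2} - \frac{115 \left(3 + 2 \cdot 7\right)}{3}\right) - 909501} = \frac{1}{\left(- \frac{27}{2} - \frac{115 \left(3 + 14\right)}{3}\right) - 909501} = \frac{1}{\left(- \frac{27}{2} - \frac{115}{3} \cdot 17\right) - 909501} = \frac{1}{\left(- \frac{27}{2} - \frac{1955}{3}\right) - 909501} = \frac{1}{- \frac{3991}{6} - 909501} = \frac{1}{- \frac{5460997}{6}} = - \frac{6}{5460997}$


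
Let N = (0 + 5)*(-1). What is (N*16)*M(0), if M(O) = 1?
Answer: -80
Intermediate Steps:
N = -5 (N = 5*(-1) = -5)
(N*16)*M(0) = -5*16*1 = -80*1 = -80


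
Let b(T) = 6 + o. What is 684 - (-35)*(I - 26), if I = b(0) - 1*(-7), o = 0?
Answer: 229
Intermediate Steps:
b(T) = 6 (b(T) = 6 + 0 = 6)
I = 13 (I = 6 - 1*(-7) = 6 + 7 = 13)
684 - (-35)*(I - 26) = 684 - (-35)*(13 - 26) = 684 - (-35)*(-13) = 684 - 1*455 = 684 - 455 = 229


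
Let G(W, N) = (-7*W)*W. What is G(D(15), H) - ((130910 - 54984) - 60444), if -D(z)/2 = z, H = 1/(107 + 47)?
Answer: -21782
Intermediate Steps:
H = 1/154 ≈ 0.0064935
D(z) = -2*z
G(W, N) = -7*W**2
G(D(15), H) - ((130910 - 54984) - 60444) = -7*(-2*15)**2 - ((130910 - 54984) - 60444) = -7*(-30)**2 - (75926 - 60444) = -7*900 - 1*15482 = -6300 - 15482 = -21782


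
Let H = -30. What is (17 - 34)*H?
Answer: 510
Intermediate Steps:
(17 - 34)*H = (17 - 34)*(-30) = -17*(-30) = 510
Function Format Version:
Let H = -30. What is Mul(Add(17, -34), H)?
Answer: 510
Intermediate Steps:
Mul(Add(17, -34), H) = Mul(Add(17, -34), -30) = Mul(-17, -30) = 510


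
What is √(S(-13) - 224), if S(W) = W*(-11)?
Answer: 9*I ≈ 9.0*I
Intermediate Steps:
S(W) = -11*W
√(S(-13) - 224) = √(-11*(-13) - 224) = √(143 - 224) = √(-81) = 9*I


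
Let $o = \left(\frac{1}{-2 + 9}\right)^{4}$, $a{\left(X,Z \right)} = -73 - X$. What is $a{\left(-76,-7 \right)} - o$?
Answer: $\frac{7202}{2401} \approx 2.9996$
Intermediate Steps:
$o = \frac{1}{2401}$ ($o = \left(\frac{1}{7}\right)^{4} = \frac{1}{2401} \approx 0.00041649$)
$a{\left(-76,-7 \right)} - o = \left(-73 - -76\right) - \frac{1}{2401} = \left(-73 + 76\right) - \frac{1}{2401} = 3 - \frac{1}{2401} = \frac{7202}{2401}$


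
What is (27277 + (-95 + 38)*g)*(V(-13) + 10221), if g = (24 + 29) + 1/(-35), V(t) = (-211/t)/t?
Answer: 16113950806/65 ≈ 2.4791e+8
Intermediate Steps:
V(t) = -211/t²
g = 1854/35 (g = 53 - 1/35 = 1854/35 ≈ 52.971)
(27277 + (-95 + 38)*g)*(V(-13) + 10221) = (27277 + (-95 + 38)*(1854/35))*(-211/(-13)² + 10221) = (27277 - 57*1854/35)*(-211*1/169 + 10221) = (27277 - 105678/35)*(-211/169 + 10221) = (849017/35)*(1727138/169) = 16113950806/65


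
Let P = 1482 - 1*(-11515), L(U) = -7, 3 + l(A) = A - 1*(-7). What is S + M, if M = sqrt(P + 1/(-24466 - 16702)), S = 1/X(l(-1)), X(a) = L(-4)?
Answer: -1/7 + sqrt(1376710653635)/10292 ≈ 113.86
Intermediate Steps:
l(A) = 4 + A (l(A) = -3 + (A - 1*(-7)) = -3 + (A + 7) = -3 + (7 + A) = 4 + A)
X(a) = -7
P = 12997 (P = 1482 + 11515 = 12997)
S = -1/7 (S = 1/(-7) = -1/7 ≈ -0.14286)
M = sqrt(1376710653635)/10292 (M = sqrt(12997 + 1/(-24466 - 16702)) = sqrt(12997 + 1/(-41168)) = sqrt(12997 - 1/41168) = sqrt(535060495/41168) = sqrt(1376710653635)/10292 ≈ 114.00)
S + M = -1/7 + sqrt(1376710653635)/10292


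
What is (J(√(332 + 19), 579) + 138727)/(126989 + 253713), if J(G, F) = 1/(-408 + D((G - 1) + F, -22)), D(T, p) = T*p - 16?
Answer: 332346955811/912044164731 + 11*√39/10944529976772 ≈ 0.36440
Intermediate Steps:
D(T, p) = -16 + T*p
J(G, F) = 1/(-402 - 22*F - 22*G) (J(G, F) = 1/(-408 + (-16 + ((G - 1) + F)*(-22))) = 1/(-408 + (-16 + ((-1 + G) + F)*(-22))) = 1/(-408 + (-16 + (-1 + F + G)*(-22))) = 1/(-408 + (-16 + (22 - 22*F - 22*G))) = 1/(-408 + (6 - 22*F - 22*G)) = 1/(-402 - 22*F - 22*G))
(J(√(332 + 19), 579) + 138727)/(126989 + 253713) = (1/(2*(-201 - 11*579 - 11*√(332 + 19))) + 138727)/(126989 + 253713) = (1/(2*(-201 - 6369 - 33*√39)) + 138727)/380702 = (1/(2*(-201 - 6369 - 33*√39)) + 138727)*(1/380702) = (1/(2*(-6570 - 33*√39)) + 138727)*(1/380702) = (138727 + 1/(2*(-6570 - 33*√39)))*(1/380702) = 138727/380702 + 1/(761404*(-6570 - 33*√39))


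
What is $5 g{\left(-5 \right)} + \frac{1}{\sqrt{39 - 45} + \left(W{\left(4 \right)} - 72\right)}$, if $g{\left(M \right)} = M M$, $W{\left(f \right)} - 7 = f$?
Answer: $\frac{465814}{3727} - \frac{i \sqrt{6}}{3727} \approx 124.98 - 0.00065723 i$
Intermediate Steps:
$W{\left(f \right)} = 7 + f$
$g{\left(M \right)} = M^{2}$
$5 g{\left(-5 \right)} + \frac{1}{\sqrt{39 - 45} + \left(W{\left(4 \right)} - 72\right)} = 5 \left(-5\right)^{2} + \frac{1}{\sqrt{39 - 45} + \left(\left(7 + 4\right) - 72\right)} = 5 \cdot 25 + \frac{1}{\sqrt{-6} + \left(11 - 72\right)} = 125 + \frac{1}{i \sqrt{6} - 61} = 125 + \frac{1}{-61 + i \sqrt{6}}$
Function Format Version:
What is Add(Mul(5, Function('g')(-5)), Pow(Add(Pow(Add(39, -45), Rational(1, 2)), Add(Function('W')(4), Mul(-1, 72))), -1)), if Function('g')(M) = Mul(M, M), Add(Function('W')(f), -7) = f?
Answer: Add(Rational(465814, 3727), Mul(Rational(-1, 3727), I, Pow(6, Rational(1, 2)))) ≈ Add(124.98, Mul(-0.00065723, I))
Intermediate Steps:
Function('W')(f) = Add(7, f)
Function('g')(M) = Pow(M, 2)
Add(Mul(5, Function('g')(-5)), Pow(Add(Pow(Add(39, -45), Rational(1, 2)), Add(Function('W')(4), Mul(-1, 72))), -1)) = Add(Mul(5, Pow(-5, 2)), Pow(Add(Pow(Add(39, -45), Rational(1, 2)), Add(Add(7, 4), Mul(-1, 72))), -1)) = Add(Mul(5, 25), Pow(Add(Pow(-6, Rational(1, 2)), Add(11, -72)), -1)) = Add(125, Pow(Add(Mul(I, Pow(6, Rational(1, 2))), -61), -1)) = Add(125, Pow(Add(-61, Mul(I, Pow(6, Rational(1, 2)))), -1))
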